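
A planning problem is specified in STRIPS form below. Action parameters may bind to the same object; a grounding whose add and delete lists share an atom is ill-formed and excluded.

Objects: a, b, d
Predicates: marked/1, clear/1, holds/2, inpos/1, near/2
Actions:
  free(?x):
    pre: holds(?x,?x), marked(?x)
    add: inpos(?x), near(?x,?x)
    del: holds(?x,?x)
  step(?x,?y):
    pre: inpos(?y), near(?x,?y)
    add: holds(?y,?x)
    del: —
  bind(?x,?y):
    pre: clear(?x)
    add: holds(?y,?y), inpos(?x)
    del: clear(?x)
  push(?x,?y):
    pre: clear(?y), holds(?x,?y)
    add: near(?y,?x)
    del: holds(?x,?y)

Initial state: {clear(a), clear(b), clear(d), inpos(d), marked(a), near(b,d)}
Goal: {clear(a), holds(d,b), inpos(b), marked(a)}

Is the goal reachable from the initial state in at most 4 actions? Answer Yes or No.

1. step(b,d)  →  {clear(a), clear(b), clear(d), holds(d,b), inpos(d), marked(a), near(b,d)}
2. bind(b,a)  →  {clear(a), clear(d), holds(a,a), holds(d,b), inpos(b), inpos(d), marked(a), near(b,d)}
optimal plan length = 2; 2 ≤ 4

Yes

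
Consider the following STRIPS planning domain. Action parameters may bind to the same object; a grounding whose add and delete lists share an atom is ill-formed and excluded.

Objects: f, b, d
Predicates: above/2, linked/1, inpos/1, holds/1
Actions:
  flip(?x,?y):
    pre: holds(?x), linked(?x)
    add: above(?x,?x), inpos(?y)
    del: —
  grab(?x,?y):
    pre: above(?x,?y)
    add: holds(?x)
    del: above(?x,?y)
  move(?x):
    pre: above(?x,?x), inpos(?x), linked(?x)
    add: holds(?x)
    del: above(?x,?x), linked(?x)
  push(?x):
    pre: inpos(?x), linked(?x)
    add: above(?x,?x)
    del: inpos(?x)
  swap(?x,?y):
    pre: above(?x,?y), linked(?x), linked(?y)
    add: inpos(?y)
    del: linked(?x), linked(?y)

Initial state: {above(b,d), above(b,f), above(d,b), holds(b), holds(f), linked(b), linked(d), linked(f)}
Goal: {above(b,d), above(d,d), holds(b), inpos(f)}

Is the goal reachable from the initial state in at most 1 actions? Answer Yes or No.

No

1. grab(d,b)  →  {above(b,d), above(b,f), holds(b), holds(d), holds(f), linked(b), linked(d), linked(f)}
2. flip(d,f)  →  {above(b,d), above(b,f), above(d,d), holds(b), holds(d), holds(f), inpos(f), linked(b), linked(d), linked(f)}
optimal plan length = 2; 2 > 1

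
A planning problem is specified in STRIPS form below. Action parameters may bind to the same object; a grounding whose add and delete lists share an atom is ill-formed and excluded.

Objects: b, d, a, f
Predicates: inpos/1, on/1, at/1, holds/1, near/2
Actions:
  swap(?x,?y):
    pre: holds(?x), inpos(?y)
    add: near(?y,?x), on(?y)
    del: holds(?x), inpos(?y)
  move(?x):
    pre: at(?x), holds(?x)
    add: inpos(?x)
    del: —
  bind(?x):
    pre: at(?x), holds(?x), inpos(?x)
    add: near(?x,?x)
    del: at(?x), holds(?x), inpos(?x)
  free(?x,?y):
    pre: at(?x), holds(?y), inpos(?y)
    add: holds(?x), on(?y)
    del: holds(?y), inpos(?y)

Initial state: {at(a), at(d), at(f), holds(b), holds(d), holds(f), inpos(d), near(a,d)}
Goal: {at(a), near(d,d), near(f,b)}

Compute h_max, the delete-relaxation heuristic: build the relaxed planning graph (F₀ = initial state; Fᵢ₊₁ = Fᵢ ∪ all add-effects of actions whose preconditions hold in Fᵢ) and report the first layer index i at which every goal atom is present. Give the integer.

F0 = init (8 atoms)
F1 = F0 ∪ {holds(a), inpos(f), near(d,b), near(d,d), near(d,f), on(d)}  (14 atoms)
F2 = F1 ∪ {inpos(a), near(d,a), near(f,a), near(f,b), near(f,d), near(f,f), on(f)}  (21 atoms)
goal ⊆ F2  ⇒  h_max = 2

2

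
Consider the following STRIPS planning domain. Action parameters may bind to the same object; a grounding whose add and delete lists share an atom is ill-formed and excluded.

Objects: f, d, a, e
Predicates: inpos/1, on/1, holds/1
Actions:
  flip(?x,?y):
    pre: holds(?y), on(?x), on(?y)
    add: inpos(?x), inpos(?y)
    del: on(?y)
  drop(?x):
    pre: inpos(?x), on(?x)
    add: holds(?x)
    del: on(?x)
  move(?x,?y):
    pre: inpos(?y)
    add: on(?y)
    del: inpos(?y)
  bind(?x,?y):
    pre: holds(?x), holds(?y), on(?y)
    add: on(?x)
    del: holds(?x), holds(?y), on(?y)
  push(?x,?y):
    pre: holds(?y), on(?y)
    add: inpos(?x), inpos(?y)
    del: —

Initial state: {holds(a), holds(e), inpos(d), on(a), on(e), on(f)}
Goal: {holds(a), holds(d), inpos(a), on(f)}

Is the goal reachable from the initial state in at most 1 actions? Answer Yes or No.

No

1. move(f,d)  →  {holds(a), holds(e), on(a), on(d), on(e), on(f)}
2. flip(d,a)  →  {holds(a), holds(e), inpos(a), inpos(d), on(d), on(e), on(f)}
3. drop(d)  →  {holds(a), holds(d), holds(e), inpos(a), inpos(d), on(e), on(f)}
optimal plan length = 3; 3 > 1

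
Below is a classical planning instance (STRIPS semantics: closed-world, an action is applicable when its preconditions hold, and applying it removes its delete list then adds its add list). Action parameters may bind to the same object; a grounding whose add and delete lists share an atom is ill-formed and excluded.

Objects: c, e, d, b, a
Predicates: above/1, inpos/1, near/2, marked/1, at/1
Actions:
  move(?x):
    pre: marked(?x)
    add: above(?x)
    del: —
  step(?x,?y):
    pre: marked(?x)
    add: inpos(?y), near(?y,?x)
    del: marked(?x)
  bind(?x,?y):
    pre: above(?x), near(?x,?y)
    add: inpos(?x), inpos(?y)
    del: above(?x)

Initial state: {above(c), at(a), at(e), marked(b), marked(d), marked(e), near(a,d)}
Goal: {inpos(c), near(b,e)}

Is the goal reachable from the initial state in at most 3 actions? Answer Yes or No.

1. step(e,b)  →  {above(c), at(a), at(e), inpos(b), marked(b), marked(d), near(a,d), near(b,e)}
2. step(d,c)  →  {above(c), at(a), at(e), inpos(b), inpos(c), marked(b), near(a,d), near(b,e), near(c,d)}
optimal plan length = 2; 2 ≤ 3

Yes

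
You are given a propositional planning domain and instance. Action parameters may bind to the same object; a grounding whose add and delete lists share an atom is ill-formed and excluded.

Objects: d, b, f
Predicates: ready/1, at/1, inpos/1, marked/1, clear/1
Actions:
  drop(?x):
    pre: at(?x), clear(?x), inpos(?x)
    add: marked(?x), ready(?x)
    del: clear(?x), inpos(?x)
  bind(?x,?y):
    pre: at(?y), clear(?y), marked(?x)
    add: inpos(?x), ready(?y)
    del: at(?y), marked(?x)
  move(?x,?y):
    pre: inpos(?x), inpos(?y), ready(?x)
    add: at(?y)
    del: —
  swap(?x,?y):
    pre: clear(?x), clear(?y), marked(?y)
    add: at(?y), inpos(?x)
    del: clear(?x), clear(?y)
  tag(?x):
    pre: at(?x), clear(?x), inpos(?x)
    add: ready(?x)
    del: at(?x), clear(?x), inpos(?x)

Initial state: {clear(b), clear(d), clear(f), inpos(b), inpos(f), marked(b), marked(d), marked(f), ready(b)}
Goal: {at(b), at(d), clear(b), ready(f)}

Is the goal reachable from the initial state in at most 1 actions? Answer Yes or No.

1. move(b,b)  →  {at(b), clear(b), clear(d), clear(f), inpos(b), inpos(f), marked(b), marked(d), marked(f), ready(b)}
2. move(b,f)  →  {at(b), at(f), clear(b), clear(d), clear(f), inpos(b), inpos(f), marked(b), marked(d), marked(f), ready(b)}
3. drop(f)  →  {at(b), at(f), clear(b), clear(d), inpos(b), marked(b), marked(d), marked(f), ready(b), ready(f)}
4. swap(d,d)  →  {at(b), at(d), at(f), clear(b), inpos(b), inpos(d), marked(b), marked(d), marked(f), ready(b), ready(f)}
optimal plan length = 4; 4 > 1

No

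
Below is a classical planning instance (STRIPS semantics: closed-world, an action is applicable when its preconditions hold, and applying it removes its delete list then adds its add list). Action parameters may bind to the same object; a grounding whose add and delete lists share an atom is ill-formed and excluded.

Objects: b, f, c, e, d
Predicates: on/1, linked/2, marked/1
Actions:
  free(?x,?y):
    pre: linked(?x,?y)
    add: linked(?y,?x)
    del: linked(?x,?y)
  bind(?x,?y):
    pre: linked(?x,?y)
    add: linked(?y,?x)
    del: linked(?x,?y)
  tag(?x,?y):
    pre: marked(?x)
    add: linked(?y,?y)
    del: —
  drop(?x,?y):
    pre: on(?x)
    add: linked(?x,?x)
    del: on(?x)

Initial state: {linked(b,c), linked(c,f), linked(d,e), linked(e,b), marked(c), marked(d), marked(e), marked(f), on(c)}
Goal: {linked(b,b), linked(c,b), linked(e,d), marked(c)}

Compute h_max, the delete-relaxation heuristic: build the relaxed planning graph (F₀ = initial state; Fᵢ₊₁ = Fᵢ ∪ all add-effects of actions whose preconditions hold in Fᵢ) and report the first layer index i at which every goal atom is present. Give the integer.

F0 = init (9 atoms)
F1 = F0 ∪ {linked(b,b), linked(b,e), linked(c,b), linked(c,c), linked(d,d), linked(e,d), linked(e,e), linked(f,c), linked(f,f)}  (18 atoms)
goal ⊆ F1  ⇒  h_max = 1

1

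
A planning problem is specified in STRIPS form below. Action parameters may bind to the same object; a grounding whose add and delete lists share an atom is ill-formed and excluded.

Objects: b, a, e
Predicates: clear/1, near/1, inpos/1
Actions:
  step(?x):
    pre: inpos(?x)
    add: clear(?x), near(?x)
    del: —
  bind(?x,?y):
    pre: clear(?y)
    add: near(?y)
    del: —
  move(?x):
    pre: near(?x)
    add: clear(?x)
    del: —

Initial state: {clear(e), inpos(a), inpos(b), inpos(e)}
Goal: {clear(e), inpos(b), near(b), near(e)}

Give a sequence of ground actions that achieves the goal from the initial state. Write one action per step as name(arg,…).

step(b); step(e)

1. step(b)  →  {clear(b), clear(e), inpos(a), inpos(b), inpos(e), near(b)}
2. step(e)  →  {clear(b), clear(e), inpos(a), inpos(b), inpos(e), near(b), near(e)}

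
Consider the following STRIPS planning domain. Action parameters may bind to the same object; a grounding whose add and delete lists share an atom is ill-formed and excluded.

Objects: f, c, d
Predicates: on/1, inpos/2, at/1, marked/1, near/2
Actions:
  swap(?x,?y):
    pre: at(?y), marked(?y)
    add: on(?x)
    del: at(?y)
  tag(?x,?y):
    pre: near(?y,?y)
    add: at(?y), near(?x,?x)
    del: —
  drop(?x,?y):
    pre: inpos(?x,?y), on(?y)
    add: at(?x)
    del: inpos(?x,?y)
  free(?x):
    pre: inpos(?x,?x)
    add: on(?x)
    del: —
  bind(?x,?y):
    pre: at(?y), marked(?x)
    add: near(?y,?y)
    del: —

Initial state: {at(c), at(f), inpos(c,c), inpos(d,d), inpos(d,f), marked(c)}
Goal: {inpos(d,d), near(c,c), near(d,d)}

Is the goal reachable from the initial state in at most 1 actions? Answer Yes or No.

1. bind(c,c)  →  {at(c), at(f), inpos(c,c), inpos(d,d), inpos(d,f), marked(c), near(c,c)}
2. tag(d,c)  →  {at(c), at(f), inpos(c,c), inpos(d,d), inpos(d,f), marked(c), near(c,c), near(d,d)}
optimal plan length = 2; 2 > 1

No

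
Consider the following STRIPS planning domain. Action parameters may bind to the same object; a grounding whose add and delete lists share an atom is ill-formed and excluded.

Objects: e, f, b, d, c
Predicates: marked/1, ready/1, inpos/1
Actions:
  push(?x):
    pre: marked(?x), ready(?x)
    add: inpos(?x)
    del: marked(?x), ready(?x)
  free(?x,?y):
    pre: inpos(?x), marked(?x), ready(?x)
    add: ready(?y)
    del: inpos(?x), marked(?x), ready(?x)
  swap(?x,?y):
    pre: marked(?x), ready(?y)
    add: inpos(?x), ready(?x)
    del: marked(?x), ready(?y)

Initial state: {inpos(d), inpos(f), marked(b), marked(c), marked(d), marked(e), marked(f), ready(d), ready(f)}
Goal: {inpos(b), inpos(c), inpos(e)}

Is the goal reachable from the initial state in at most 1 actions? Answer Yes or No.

1. swap(e,f)  →  {inpos(d), inpos(e), inpos(f), marked(b), marked(c), marked(d), marked(f), ready(d), ready(e)}
2. swap(b,e)  →  {inpos(b), inpos(d), inpos(e), inpos(f), marked(c), marked(d), marked(f), ready(b), ready(d)}
3. swap(c,b)  →  {inpos(b), inpos(c), inpos(d), inpos(e), inpos(f), marked(d), marked(f), ready(c), ready(d)}
optimal plan length = 3; 3 > 1

No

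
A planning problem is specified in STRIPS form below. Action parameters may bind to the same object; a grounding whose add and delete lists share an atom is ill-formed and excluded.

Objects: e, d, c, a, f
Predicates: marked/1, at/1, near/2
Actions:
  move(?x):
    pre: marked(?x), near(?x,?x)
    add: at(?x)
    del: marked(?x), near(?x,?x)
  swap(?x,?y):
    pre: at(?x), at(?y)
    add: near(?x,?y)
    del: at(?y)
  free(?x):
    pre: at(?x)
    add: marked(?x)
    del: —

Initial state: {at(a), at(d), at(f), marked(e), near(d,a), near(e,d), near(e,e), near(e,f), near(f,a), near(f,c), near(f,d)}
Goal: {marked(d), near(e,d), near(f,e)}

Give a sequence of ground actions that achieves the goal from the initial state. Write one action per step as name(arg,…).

1. move(e)  →  {at(a), at(d), at(e), at(f), near(d,a), near(e,d), near(e,f), near(f,a), near(f,c), near(f,d)}
2. swap(f,e)  →  {at(a), at(d), at(f), near(d,a), near(e,d), near(e,f), near(f,a), near(f,c), near(f,d), near(f,e)}
3. free(d)  →  {at(a), at(d), at(f), marked(d), near(d,a), near(e,d), near(e,f), near(f,a), near(f,c), near(f,d), near(f,e)}

move(e); swap(f,e); free(d)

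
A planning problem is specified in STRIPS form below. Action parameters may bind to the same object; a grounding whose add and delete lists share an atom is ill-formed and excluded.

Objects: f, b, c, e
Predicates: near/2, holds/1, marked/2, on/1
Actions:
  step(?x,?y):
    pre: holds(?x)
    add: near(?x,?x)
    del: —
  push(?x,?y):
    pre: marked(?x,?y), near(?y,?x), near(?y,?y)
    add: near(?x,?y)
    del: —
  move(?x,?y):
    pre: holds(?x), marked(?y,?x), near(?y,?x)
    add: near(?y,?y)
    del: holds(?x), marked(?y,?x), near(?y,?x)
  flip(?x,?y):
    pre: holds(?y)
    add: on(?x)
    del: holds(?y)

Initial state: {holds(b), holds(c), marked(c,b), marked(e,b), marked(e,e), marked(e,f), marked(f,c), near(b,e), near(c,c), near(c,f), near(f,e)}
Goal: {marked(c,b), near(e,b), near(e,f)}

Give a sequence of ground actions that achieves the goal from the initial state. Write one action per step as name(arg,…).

1. step(b,f)  →  {holds(b), holds(c), marked(c,b), marked(e,b), marked(e,e), marked(e,f), marked(f,c), near(b,b), near(b,e), near(c,c), near(c,f), near(f,e)}
2. push(f,c)  →  {holds(b), holds(c), marked(c,b), marked(e,b), marked(e,e), marked(e,f), marked(f,c), near(b,b), near(b,e), near(c,c), near(c,f), near(f,c), near(f,e)}
3. push(e,b)  →  {holds(b), holds(c), marked(c,b), marked(e,b), marked(e,e), marked(e,f), marked(f,c), near(b,b), near(b,e), near(c,c), near(c,f), near(e,b), near(f,c), near(f,e)}
4. move(c,f)  →  {holds(b), marked(c,b), marked(e,b), marked(e,e), marked(e,f), near(b,b), near(b,e), near(c,c), near(c,f), near(e,b), near(f,e), near(f,f)}
5. push(e,f)  →  {holds(b), marked(c,b), marked(e,b), marked(e,e), marked(e,f), near(b,b), near(b,e), near(c,c), near(c,f), near(e,b), near(e,f), near(f,e), near(f,f)}

step(b,f); push(f,c); push(e,b); move(c,f); push(e,f)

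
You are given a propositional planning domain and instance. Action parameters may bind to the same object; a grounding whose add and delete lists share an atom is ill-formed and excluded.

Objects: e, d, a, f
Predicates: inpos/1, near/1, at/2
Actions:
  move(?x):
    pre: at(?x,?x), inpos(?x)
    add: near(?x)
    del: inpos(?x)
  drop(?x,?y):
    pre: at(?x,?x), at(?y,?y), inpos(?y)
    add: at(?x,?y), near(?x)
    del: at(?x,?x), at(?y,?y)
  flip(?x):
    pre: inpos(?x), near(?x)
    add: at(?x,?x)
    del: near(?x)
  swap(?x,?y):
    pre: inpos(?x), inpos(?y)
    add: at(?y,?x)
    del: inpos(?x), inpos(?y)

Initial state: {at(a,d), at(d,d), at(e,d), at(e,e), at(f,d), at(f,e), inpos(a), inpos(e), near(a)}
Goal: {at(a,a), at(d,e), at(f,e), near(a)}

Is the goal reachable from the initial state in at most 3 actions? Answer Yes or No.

Yes

1. drop(d,e)  →  {at(a,d), at(d,e), at(e,d), at(f,d), at(f,e), inpos(a), inpos(e), near(a), near(d)}
2. swap(a,a)  →  {at(a,a), at(a,d), at(d,e), at(e,d), at(f,d), at(f,e), inpos(e), near(a), near(d)}
optimal plan length = 2; 2 ≤ 3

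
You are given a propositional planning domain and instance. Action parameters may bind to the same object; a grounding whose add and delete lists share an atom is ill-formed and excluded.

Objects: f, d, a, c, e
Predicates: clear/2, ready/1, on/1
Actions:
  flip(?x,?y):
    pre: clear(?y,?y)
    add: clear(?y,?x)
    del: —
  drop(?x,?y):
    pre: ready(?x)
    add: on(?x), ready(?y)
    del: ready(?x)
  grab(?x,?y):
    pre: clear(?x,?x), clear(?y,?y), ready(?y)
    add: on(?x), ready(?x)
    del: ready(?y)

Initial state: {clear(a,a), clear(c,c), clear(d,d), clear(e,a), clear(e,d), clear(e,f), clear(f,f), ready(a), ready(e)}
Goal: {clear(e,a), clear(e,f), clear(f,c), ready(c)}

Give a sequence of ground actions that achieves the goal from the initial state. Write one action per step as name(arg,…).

flip(c,f); drop(a,c)

1. flip(c,f)  →  {clear(a,a), clear(c,c), clear(d,d), clear(e,a), clear(e,d), clear(e,f), clear(f,c), clear(f,f), ready(a), ready(e)}
2. drop(a,c)  →  {clear(a,a), clear(c,c), clear(d,d), clear(e,a), clear(e,d), clear(e,f), clear(f,c), clear(f,f), on(a), ready(c), ready(e)}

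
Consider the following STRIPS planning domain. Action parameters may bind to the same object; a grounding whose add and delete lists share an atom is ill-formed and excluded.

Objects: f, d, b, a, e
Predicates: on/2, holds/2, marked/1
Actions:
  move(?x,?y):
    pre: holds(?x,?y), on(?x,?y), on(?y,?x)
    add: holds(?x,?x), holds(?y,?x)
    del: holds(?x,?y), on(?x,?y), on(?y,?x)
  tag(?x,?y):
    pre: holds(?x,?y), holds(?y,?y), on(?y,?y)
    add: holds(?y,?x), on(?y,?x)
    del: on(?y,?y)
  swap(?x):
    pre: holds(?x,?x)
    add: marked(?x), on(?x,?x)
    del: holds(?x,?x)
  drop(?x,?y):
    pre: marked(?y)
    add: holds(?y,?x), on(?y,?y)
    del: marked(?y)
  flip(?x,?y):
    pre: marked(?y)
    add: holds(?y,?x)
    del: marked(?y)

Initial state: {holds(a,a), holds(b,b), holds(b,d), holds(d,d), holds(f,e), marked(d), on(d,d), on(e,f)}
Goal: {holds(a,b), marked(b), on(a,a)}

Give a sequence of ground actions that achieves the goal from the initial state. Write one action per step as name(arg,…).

swap(b); swap(a); drop(b,a)

1. swap(b)  →  {holds(a,a), holds(b,d), holds(d,d), holds(f,e), marked(b), marked(d), on(b,b), on(d,d), on(e,f)}
2. swap(a)  →  {holds(b,d), holds(d,d), holds(f,e), marked(a), marked(b), marked(d), on(a,a), on(b,b), on(d,d), on(e,f)}
3. drop(b,a)  →  {holds(a,b), holds(b,d), holds(d,d), holds(f,e), marked(b), marked(d), on(a,a), on(b,b), on(d,d), on(e,f)}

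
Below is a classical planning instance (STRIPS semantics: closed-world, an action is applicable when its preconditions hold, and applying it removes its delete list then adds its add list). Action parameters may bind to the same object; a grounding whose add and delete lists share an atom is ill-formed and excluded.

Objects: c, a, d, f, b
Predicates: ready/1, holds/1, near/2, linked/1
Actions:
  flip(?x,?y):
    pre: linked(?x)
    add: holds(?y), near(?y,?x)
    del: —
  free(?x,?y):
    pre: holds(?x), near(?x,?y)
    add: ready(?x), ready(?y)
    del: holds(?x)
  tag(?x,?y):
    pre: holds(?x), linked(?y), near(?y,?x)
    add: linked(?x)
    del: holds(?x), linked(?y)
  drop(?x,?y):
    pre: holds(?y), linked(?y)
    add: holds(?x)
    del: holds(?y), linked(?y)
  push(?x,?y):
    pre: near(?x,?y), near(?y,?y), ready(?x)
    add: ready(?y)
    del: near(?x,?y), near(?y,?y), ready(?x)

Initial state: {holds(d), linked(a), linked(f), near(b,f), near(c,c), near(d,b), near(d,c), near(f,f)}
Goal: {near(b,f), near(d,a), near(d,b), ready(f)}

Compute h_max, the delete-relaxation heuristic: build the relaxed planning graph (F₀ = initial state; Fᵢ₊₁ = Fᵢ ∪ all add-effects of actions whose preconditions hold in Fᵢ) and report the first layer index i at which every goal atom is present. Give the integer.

2

F0 = init (8 atoms)
F1 = F0 ∪ {holds(a), holds(b), holds(c), holds(f), near(a,a), near(a,f), near(b,a), near(c,a), near(c,f), near(d,a), near(d,f), near(f,a), ready(b), ready(c), ready(d)}  (23 atoms)
F2 = F1 ∪ {ready(a), ready(f)}  (25 atoms)
goal ⊆ F2  ⇒  h_max = 2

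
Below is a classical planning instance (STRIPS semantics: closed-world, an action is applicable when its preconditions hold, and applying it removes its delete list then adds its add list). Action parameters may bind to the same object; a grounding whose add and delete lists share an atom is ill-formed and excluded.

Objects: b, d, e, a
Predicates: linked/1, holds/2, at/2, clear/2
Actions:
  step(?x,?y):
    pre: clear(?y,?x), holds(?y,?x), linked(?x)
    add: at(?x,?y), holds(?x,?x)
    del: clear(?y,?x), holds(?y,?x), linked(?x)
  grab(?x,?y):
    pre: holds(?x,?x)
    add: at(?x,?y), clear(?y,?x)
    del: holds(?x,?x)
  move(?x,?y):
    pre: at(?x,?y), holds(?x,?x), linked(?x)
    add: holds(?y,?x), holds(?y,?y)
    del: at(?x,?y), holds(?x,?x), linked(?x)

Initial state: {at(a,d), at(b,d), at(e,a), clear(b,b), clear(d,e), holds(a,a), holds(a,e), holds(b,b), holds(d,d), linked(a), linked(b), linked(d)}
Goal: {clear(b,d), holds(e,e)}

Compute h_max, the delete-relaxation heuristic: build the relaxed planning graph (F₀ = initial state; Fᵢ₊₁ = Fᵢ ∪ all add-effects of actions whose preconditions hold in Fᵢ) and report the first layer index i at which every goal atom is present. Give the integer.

2

F0 = init (12 atoms)
F1 = F0 ∪ {at(a,a), at(a,b), at(a,e), at(b,a), at(b,b), at(b,e), at(d,a), at(d,b), at(d,d), at(d,e), clear(a,a), clear(a,b), clear(a,d), clear(b,a), clear(b,d), clear(d,a), clear(d,b), clear(d,d), clear(e,a), clear(e,b), clear(e,d), holds(d,a), holds(d,b)}  (35 atoms)
F2 = F1 ∪ {holds(a,b), holds(a,d), holds(b,a), holds(b,d), holds(e,a), holds(e,b), holds(e,d), holds(e,e)}  (43 atoms)
goal ⊆ F2  ⇒  h_max = 2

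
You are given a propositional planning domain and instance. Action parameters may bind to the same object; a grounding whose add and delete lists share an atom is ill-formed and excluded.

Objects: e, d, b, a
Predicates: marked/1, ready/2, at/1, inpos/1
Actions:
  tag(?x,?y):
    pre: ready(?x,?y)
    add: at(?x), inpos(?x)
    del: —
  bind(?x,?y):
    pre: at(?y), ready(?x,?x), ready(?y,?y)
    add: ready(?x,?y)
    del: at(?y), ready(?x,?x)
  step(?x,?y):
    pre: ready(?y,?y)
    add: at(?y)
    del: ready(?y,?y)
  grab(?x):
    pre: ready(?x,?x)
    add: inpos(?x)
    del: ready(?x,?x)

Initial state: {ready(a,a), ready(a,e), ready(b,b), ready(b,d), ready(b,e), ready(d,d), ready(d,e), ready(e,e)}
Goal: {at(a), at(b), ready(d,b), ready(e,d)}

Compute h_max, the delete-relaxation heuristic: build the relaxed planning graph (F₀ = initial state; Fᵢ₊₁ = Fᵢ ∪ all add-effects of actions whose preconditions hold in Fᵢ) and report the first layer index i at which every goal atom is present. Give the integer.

F0 = init (8 atoms)
F1 = F0 ∪ {at(a), at(b), at(d), at(e), inpos(a), inpos(b), inpos(d), inpos(e)}  (16 atoms)
F2 = F1 ∪ {ready(a,b), ready(a,d), ready(b,a), ready(d,a), ready(d,b), ready(e,a), ready(e,b), ready(e,d)}  (24 atoms)
goal ⊆ F2  ⇒  h_max = 2

2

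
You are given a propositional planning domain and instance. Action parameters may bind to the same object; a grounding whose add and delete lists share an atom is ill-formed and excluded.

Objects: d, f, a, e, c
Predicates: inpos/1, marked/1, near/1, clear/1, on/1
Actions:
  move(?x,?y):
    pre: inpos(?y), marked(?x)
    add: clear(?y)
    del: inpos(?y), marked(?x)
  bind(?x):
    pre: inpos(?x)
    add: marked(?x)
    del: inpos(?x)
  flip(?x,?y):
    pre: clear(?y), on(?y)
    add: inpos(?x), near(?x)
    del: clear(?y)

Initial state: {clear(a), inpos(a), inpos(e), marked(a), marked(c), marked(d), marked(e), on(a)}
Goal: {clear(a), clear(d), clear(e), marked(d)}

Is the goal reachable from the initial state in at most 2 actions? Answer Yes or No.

No

1. move(a,e)  →  {clear(a), clear(e), inpos(a), marked(c), marked(d), marked(e), on(a)}
2. flip(d,a)  →  {clear(e), inpos(a), inpos(d), marked(c), marked(d), marked(e), near(d), on(a)}
3. move(e,d)  →  {clear(d), clear(e), inpos(a), marked(c), marked(d), near(d), on(a)}
4. move(c,a)  →  {clear(a), clear(d), clear(e), marked(d), near(d), on(a)}
optimal plan length = 4; 4 > 2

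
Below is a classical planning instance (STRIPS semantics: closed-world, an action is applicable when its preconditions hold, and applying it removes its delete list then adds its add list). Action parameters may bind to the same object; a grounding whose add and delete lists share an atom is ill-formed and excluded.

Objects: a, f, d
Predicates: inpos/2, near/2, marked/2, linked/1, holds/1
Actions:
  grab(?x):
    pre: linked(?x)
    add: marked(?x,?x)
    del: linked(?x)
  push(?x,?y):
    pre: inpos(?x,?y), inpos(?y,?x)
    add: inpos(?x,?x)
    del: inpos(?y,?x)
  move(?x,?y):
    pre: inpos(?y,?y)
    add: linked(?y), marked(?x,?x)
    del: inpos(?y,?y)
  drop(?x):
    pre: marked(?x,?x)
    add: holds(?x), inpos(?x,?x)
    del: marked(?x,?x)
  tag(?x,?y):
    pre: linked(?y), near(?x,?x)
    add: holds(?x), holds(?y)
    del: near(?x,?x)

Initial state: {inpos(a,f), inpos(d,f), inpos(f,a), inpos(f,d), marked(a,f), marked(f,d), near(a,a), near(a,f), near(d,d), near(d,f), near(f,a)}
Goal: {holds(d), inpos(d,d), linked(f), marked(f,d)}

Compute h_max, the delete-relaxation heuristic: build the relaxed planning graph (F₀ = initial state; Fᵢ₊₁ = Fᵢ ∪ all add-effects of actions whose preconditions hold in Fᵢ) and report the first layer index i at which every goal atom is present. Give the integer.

3

F0 = init (11 atoms)
F1 = F0 ∪ {inpos(a,a), inpos(d,d), inpos(f,f)}  (14 atoms)
F2 = F1 ∪ {linked(a), linked(d), linked(f), marked(a,a), marked(d,d), marked(f,f)}  (20 atoms)
F3 = F2 ∪ {holds(a), holds(d), holds(f)}  (23 atoms)
goal ⊆ F3  ⇒  h_max = 3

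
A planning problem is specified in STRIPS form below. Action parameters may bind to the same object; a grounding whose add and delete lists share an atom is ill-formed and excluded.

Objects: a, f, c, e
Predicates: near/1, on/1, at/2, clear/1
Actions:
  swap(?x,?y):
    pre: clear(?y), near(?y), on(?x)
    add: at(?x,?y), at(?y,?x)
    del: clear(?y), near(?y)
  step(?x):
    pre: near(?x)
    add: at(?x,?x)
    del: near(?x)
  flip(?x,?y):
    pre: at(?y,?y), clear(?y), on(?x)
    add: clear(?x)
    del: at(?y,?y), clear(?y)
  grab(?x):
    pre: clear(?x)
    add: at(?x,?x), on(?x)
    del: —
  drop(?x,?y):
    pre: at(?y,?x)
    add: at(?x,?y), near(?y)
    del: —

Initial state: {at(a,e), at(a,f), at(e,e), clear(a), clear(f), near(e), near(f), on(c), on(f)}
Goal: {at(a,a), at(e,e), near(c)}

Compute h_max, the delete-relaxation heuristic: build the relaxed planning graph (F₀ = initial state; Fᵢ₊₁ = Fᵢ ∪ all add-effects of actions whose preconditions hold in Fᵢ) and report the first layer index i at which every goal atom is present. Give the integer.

F0 = init (9 atoms)
F1 = F0 ∪ {at(a,a), at(c,f), at(e,a), at(f,a), at(f,c), at(f,f), near(a), on(a)}  (17 atoms)
F2 = F1 ∪ {at(a,c), at(c,a), clear(c), near(c)}  (21 atoms)
goal ⊆ F2  ⇒  h_max = 2

2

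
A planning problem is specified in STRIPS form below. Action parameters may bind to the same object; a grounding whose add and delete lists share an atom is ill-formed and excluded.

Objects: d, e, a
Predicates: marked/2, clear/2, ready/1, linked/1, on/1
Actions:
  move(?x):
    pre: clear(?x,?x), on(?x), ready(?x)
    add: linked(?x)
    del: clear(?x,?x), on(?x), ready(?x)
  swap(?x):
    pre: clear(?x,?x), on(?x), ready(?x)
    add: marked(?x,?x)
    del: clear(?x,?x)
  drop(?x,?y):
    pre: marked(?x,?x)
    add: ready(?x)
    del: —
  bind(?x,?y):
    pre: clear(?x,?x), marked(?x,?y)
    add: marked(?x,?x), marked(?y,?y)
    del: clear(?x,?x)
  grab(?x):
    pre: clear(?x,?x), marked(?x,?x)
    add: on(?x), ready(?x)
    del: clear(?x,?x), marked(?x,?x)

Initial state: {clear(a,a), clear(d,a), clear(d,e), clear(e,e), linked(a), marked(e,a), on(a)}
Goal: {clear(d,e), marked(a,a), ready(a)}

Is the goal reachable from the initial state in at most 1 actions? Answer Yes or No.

1. bind(e,a)  →  {clear(a,a), clear(d,a), clear(d,e), linked(a), marked(a,a), marked(e,a), marked(e,e), on(a)}
2. drop(a,d)  →  {clear(a,a), clear(d,a), clear(d,e), linked(a), marked(a,a), marked(e,a), marked(e,e), on(a), ready(a)}
optimal plan length = 2; 2 > 1

No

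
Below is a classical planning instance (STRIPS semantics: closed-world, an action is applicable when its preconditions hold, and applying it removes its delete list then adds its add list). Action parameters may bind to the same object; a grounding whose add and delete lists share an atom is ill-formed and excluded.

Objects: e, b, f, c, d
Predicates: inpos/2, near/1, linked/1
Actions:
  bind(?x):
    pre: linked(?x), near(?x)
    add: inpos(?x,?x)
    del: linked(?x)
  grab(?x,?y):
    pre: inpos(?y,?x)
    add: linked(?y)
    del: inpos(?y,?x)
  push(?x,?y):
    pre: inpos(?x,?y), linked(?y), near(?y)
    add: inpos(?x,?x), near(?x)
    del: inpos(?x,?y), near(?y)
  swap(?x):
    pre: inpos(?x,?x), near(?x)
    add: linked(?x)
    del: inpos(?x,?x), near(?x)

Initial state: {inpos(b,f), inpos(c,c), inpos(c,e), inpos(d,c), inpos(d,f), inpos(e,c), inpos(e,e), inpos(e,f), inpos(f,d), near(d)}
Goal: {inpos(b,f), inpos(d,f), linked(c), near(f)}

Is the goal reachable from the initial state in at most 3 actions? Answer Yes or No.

1. grab(e,c)  →  {inpos(b,f), inpos(c,c), inpos(d,c), inpos(d,f), inpos(e,c), inpos(e,e), inpos(e,f), inpos(f,d), linked(c), near(d)}
2. grab(c,d)  →  {inpos(b,f), inpos(c,c), inpos(d,f), inpos(e,c), inpos(e,e), inpos(e,f), inpos(f,d), linked(c), linked(d), near(d)}
3. push(f,d)  →  {inpos(b,f), inpos(c,c), inpos(d,f), inpos(e,c), inpos(e,e), inpos(e,f), inpos(f,f), linked(c), linked(d), near(f)}
optimal plan length = 3; 3 ≤ 3

Yes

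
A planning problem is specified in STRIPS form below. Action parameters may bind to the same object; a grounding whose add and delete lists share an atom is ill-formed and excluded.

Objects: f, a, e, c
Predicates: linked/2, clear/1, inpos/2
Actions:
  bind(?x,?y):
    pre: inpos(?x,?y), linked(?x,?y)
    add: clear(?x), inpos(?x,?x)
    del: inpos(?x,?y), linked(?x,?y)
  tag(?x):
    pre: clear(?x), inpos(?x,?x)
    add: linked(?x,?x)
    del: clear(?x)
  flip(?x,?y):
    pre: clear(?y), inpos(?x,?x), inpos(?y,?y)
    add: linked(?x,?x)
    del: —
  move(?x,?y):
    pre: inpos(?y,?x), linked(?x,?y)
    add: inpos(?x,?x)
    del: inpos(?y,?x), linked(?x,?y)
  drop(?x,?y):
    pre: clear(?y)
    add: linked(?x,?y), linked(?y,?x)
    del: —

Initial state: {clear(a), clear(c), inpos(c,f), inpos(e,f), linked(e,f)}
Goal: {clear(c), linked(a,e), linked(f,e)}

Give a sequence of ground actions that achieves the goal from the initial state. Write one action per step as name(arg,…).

1. bind(e,f)  →  {clear(a), clear(c), clear(e), inpos(c,f), inpos(e,e)}
2. drop(f,e)  →  {clear(a), clear(c), clear(e), inpos(c,f), inpos(e,e), linked(e,f), linked(f,e)}
3. drop(a,e)  →  {clear(a), clear(c), clear(e), inpos(c,f), inpos(e,e), linked(a,e), linked(e,a), linked(e,f), linked(f,e)}

bind(e,f); drop(f,e); drop(a,e)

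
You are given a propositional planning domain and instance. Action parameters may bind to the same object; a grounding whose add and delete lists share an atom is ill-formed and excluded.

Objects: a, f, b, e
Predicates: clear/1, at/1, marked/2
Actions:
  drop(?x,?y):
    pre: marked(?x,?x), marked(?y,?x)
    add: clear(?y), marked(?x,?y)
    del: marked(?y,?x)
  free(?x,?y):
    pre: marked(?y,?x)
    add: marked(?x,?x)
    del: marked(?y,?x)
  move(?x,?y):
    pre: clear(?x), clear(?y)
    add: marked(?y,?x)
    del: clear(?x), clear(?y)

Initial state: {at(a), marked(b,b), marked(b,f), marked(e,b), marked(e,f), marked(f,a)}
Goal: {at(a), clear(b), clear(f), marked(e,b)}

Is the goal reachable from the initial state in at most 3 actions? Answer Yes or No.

Yes

1. free(f,e)  →  {at(a), marked(b,b), marked(b,f), marked(e,b), marked(f,a), marked(f,f)}
2. drop(f,b)  →  {at(a), clear(b), marked(b,b), marked(e,b), marked(f,a), marked(f,b), marked(f,f)}
3. drop(b,f)  →  {at(a), clear(b), clear(f), marked(b,b), marked(b,f), marked(e,b), marked(f,a), marked(f,f)}
optimal plan length = 3; 3 ≤ 3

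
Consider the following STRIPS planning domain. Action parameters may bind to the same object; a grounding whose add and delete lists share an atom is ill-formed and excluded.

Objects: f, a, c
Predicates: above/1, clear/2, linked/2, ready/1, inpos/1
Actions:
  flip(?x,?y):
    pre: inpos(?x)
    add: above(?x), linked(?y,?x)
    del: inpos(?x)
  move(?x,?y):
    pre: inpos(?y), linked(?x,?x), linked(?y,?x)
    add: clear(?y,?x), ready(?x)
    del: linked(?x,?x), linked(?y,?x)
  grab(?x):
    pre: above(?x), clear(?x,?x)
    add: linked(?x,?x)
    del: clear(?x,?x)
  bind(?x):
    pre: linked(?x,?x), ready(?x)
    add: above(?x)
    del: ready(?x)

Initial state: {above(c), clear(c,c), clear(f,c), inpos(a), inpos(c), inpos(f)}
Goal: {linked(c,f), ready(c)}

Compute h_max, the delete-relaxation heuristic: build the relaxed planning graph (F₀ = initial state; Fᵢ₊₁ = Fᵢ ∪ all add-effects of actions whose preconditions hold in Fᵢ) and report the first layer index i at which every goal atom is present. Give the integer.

2

F0 = init (6 atoms)
F1 = F0 ∪ {above(a), above(f), linked(a,a), linked(a,c), linked(a,f), linked(c,a), linked(c,c), linked(c,f), linked(f,a), linked(f,c), linked(f,f)}  (17 atoms)
F2 = F1 ∪ {clear(a,a), clear(a,c), clear(a,f), clear(c,a), clear(c,f), clear(f,a), clear(f,f), ready(a), ready(c), ready(f)}  (27 atoms)
goal ⊆ F2  ⇒  h_max = 2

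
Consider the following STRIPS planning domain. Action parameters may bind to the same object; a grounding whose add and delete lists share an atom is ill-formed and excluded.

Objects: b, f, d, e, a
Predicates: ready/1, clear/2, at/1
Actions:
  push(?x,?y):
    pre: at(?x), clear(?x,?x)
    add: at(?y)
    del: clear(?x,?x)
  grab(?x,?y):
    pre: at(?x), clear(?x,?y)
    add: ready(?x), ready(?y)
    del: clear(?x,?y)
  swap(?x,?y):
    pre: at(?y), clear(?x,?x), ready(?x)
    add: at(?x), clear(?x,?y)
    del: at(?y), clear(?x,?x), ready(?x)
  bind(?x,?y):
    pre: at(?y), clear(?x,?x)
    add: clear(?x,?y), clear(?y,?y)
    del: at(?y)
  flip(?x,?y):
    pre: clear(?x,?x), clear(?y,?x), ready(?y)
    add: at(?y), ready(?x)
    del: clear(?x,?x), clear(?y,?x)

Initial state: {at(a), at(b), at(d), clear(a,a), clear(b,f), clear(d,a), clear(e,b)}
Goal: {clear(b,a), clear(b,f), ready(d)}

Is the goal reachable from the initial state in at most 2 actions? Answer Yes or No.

1. grab(d,a)  →  {at(a), at(b), at(d), clear(a,a), clear(b,f), clear(e,b), ready(a), ready(d)}
2. bind(a,b)  →  {at(a), at(d), clear(a,a), clear(a,b), clear(b,b), clear(b,f), clear(e,b), ready(a), ready(d)}
3. bind(b,a)  →  {at(d), clear(a,a), clear(a,b), clear(b,a), clear(b,b), clear(b,f), clear(e,b), ready(a), ready(d)}
optimal plan length = 3; 3 > 2

No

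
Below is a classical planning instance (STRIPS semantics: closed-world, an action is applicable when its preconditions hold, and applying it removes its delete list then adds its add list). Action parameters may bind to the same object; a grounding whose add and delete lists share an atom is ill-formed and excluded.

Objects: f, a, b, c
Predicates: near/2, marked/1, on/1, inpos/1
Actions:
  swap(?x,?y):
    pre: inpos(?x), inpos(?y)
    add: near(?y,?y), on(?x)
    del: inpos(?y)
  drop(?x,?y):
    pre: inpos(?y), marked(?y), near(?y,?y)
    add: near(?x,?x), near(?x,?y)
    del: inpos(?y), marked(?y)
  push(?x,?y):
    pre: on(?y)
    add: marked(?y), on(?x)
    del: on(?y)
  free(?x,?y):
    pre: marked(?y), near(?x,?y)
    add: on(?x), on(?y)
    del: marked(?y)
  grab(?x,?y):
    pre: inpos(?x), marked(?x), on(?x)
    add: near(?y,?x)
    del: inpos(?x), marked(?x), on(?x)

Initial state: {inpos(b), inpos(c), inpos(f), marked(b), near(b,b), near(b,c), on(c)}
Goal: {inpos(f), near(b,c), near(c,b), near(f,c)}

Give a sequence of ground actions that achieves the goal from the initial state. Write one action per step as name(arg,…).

1. drop(c,b)  →  {inpos(c), inpos(f), near(b,b), near(b,c), near(c,b), near(c,c), on(c)}
2. push(f,c)  →  {inpos(c), inpos(f), marked(c), near(b,b), near(b,c), near(c,b), near(c,c), on(f)}
3. drop(f,c)  →  {inpos(f), near(b,b), near(b,c), near(c,b), near(c,c), near(f,c), near(f,f), on(f)}

drop(c,b); push(f,c); drop(f,c)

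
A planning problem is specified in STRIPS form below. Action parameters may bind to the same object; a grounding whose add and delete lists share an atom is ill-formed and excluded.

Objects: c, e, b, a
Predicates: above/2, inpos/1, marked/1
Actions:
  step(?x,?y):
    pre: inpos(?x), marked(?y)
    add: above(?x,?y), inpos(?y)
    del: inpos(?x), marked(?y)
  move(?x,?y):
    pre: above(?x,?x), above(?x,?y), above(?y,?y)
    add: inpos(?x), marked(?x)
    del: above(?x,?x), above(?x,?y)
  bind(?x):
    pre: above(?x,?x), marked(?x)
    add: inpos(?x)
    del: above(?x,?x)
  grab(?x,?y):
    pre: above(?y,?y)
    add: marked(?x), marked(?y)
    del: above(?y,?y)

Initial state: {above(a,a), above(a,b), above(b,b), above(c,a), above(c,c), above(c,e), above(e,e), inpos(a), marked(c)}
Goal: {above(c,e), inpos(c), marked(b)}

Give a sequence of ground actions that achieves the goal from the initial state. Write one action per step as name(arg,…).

1. step(a,c)  →  {above(a,a), above(a,b), above(a,c), above(b,b), above(c,a), above(c,c), above(c,e), above(e,e), inpos(c)}
2. move(b,b)  →  {above(a,a), above(a,b), above(a,c), above(c,a), above(c,c), above(c,e), above(e,e), inpos(b), inpos(c), marked(b)}

step(a,c); move(b,b)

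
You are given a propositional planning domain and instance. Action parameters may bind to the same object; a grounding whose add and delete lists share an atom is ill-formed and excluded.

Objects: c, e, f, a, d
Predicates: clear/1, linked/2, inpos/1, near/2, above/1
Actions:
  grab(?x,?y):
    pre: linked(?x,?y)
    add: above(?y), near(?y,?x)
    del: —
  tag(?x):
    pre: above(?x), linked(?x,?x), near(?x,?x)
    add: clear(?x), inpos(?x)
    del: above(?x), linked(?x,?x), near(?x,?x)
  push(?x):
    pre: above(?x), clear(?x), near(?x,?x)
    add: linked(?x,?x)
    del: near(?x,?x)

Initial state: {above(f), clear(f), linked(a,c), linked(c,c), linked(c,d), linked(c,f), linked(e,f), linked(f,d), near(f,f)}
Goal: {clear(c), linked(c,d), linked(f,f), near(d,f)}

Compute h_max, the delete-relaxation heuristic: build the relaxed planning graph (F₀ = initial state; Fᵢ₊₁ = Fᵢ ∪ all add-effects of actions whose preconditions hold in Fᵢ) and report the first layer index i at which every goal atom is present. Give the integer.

2

F0 = init (9 atoms)
F1 = F0 ∪ {above(c), above(d), linked(f,f), near(c,a), near(c,c), near(d,c), near(d,f), near(f,c), near(f,e)}  (18 atoms)
F2 = F1 ∪ {clear(c), inpos(c), inpos(f)}  (21 atoms)
goal ⊆ F2  ⇒  h_max = 2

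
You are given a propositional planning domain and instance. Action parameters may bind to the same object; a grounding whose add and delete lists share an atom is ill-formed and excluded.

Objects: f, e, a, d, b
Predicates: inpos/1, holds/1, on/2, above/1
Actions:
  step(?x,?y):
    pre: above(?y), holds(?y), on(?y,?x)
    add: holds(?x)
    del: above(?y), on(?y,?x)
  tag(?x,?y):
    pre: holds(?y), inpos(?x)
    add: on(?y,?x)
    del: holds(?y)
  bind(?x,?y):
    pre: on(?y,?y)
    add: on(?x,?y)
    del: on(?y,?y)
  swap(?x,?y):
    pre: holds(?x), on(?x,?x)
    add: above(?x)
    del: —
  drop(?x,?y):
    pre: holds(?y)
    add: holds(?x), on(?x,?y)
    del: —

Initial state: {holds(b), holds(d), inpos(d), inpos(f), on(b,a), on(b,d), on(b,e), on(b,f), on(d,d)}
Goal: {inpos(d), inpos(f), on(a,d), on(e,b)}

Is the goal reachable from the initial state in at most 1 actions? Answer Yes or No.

No

1. bind(a,d)  →  {holds(b), holds(d), inpos(d), inpos(f), on(a,d), on(b,a), on(b,d), on(b,e), on(b,f)}
2. drop(e,b)  →  {holds(b), holds(d), holds(e), inpos(d), inpos(f), on(a,d), on(b,a), on(b,d), on(b,e), on(b,f), on(e,b)}
optimal plan length = 2; 2 > 1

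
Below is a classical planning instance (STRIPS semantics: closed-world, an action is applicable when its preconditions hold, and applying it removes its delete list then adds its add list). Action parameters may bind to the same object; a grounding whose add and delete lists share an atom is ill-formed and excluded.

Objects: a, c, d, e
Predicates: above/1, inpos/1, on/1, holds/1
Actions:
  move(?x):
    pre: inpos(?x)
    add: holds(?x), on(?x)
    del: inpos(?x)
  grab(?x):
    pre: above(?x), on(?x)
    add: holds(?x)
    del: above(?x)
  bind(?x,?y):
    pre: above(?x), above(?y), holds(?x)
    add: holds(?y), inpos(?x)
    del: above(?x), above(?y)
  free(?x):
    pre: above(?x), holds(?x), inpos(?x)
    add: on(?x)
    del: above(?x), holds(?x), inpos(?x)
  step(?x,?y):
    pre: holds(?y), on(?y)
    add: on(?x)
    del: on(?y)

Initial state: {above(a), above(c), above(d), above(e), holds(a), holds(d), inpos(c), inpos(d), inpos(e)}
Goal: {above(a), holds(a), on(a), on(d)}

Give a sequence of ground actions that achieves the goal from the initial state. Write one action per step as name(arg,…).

1. move(c)  →  {above(a), above(c), above(d), above(e), holds(a), holds(c), holds(d), inpos(d), inpos(e), on(c)}
2. move(d)  →  {above(a), above(c), above(d), above(e), holds(a), holds(c), holds(d), inpos(e), on(c), on(d)}
3. step(a,c)  →  {above(a), above(c), above(d), above(e), holds(a), holds(c), holds(d), inpos(e), on(a), on(d)}

move(c); move(d); step(a,c)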